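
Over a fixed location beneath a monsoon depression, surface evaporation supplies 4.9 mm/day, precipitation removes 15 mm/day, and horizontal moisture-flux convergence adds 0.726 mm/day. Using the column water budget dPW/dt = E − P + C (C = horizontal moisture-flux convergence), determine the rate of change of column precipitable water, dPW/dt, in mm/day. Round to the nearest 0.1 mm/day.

dPW/dt ≈ -9.4 mm/day

dPW/dt = E − P + C = 4.9 − 15 + (0.726) = -9.4 mm/day.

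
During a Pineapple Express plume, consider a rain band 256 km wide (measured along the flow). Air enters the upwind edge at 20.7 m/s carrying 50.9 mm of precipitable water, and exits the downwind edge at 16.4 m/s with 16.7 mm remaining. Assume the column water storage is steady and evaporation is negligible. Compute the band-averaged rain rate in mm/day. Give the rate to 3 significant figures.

Column moisture flux per unit crosswind length is F = V × PW.
Inflow: F_in = 20.7 × 50.9 = 1053.63 mm·m/s
Outflow: F_out = 16.4 × 16.7 = 273.88 mm·m/s
Steady-state rate R = (F_in − F_out)/L = (1053.63 − 273.88) / 256000 m = 3.046e-03 mm/s.
R = 3.046e-03 × 3600 × 24 = 263 mm/day.

R ≈ 263 mm/day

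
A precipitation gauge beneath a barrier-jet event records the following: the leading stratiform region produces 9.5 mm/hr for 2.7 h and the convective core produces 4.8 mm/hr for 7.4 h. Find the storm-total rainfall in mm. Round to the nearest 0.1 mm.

total ≈ 61.2 mm

Total = Σ Rᵢ Δtᵢ = 9.5 × 2.7 + 4.8 × 7.4
      = 25.65 + 35.52 = 61.2 mm.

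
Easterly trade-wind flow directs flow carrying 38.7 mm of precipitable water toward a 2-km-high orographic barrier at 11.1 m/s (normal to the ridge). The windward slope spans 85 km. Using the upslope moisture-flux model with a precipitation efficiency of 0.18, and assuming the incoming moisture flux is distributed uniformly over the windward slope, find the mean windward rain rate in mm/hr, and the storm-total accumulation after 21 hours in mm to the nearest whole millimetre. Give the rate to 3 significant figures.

Incoming column moisture flux per unit ridge length: F = V × PW = 11.1 × 38.7 = 429.57 mm·m/s.
Spread over the 85 km slope with efficiency ε = 0.18: R = ε·F/W = 0.18 × 429.57 / 85000 m = 9.097e-04 mm/s.
R = 9.097e-04 × 3600 = 3.27 mm/hr.
Over 21 h: total = 3.27 × 21 = 68.67 ≈ 69 mm.

R ≈ 3.27 mm/hr; total ≈ 69 mm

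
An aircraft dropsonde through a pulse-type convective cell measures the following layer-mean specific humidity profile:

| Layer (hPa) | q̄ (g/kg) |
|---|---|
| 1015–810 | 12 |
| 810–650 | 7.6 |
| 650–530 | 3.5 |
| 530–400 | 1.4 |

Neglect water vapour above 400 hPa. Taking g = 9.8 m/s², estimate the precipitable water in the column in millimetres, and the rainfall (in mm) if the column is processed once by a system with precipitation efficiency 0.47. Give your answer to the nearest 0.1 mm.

Precipitable water is the column-integrated vapour mass per unit area: PW = (1/g) Σ q̄ Δp, with q in kg/kg and Δp in Pa (1 kg/m² of water = 1 mm).
Layer 1015–810 hPa: Δp = 205 hPa = 20500 Pa, q̄ = 0.012 kg/kg → 0.012 × 20500 / 9.8 = 25.10 mm
Layer 810–650 hPa: Δp = 160 hPa = 16000 Pa, q̄ = 0.0076 kg/kg → 0.0076 × 16000 / 9.8 = 12.41 mm
Layer 650–530 hPa: Δp = 120 hPa = 12000 Pa, q̄ = 0.0035 kg/kg → 0.0035 × 12000 / 9.8 = 4.29 mm
Layer 530–400 hPa: Δp = 130 hPa = 13000 Pa, q̄ = 0.0014 kg/kg → 0.0014 × 13000 / 9.8 = 1.86 mm
PW = 25.10 + 12.41 + 4.29 + 1.86 = 43.66 ≈ 43.7 mm.
Rainfall = ε × PW = 0.47 × 43.7 = 20.5 mm.

PW ≈ 43.7 mm; rainfall ≈ 20.5 mm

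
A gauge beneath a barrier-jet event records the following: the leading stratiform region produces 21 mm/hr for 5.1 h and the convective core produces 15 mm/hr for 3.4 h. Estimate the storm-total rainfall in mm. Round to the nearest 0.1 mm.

total ≈ 158.1 mm

Total = Σ Rᵢ Δtᵢ = 21 × 5.1 + 15 × 3.4
      = 107.1 + 51 = 158.1 mm.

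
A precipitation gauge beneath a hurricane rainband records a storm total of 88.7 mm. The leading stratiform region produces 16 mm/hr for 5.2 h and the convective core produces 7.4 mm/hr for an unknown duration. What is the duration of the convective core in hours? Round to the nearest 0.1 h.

Known phases: 16 × 5.2 = 83.2 mm.
Remaining depth = 88.7 − 83.2 = 5.5 mm.
Duration = 5.5 / 7.4 = 0.7 h.

duration ≈ 0.7 h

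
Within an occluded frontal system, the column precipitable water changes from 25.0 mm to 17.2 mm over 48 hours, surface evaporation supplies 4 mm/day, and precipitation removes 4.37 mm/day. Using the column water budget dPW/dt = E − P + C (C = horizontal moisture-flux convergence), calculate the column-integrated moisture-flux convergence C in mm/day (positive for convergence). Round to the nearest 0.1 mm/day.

dPW/dt = (17.2 − 25.0) mm / (48/24 day) = -3.900 mm/day.
C = dPW/dt − E + P = (-3.900) − 4 + 4.37 = -3.5 mm/day.

C ≈ -3.5 mm/day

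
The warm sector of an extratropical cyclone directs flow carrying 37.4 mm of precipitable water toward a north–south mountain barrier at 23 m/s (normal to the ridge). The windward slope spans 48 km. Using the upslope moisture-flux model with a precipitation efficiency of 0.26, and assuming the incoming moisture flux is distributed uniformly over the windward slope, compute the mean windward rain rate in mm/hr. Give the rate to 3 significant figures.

Incoming column moisture flux per unit ridge length: F = V × PW = 23 × 37.4 = 860.2 mm·m/s.
Spread over the 48 km slope with efficiency ε = 0.26: R = ε·F/W = 0.26 × 860.2 / 48000 m = 4.659e-03 mm/s.
R = 4.659e-03 × 3600 = 16.8 mm/hr.

R ≈ 16.8 mm/hr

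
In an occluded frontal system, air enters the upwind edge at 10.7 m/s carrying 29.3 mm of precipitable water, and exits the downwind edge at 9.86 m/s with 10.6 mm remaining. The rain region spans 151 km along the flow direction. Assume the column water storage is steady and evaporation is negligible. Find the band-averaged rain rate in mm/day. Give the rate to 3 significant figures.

R ≈ 120 mm/day

Column moisture flux per unit crosswind length is F = V × PW.
Inflow: F_in = 10.7 × 29.3 = 313.51 mm·m/s
Outflow: F_out = 9.86 × 10.6 = 104.516 mm·m/s
Steady-state rate R = (F_in − F_out)/L = (313.51 − 104.516) / 151000 m = 1.384e-03 mm/s.
R = 1.384e-03 × 3600 × 24 = 120 mm/day.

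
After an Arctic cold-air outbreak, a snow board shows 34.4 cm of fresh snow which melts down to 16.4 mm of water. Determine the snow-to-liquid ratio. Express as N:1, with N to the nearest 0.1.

Ratio = snow depth / SWE = 344 mm / 16.4 mm = 21.0, i.e. 21.0:1.

ratio ≈ 21.0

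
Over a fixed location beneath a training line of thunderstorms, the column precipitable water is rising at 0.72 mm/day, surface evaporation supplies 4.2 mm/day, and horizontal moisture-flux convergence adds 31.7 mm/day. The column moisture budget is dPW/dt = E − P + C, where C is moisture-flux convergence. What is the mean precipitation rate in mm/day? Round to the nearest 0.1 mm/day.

dPW/dt = +0.72 mm/day.
P = E + C − dPW/dt = 4.2 + (31.7) − (+0.72) = 35.2 mm/day.

P ≈ 35.2 mm/day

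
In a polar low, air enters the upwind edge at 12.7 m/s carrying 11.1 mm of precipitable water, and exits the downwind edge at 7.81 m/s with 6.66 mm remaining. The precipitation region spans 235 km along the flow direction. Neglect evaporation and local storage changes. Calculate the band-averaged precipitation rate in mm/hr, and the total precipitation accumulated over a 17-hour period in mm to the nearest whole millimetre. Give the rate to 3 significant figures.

R ≈ 1.36 mm/hr; total ≈ 23 mm

Column moisture flux per unit crosswind length is F = V × PW.
Inflow: F_in = 12.7 × 11.1 = 140.97 mm·m/s
Outflow: F_out = 7.81 × 6.66 = 52.0146 mm·m/s
Steady-state rate R = (F_in − F_out)/L = (140.97 − 52.0146) / 235000 m = 3.785e-04 mm/s.
R = 3.785e-04 × 3600 = 1.36 mm/hr.
Over 17 h: total = 1.36 × 17 = 23.12 ≈ 23 mm.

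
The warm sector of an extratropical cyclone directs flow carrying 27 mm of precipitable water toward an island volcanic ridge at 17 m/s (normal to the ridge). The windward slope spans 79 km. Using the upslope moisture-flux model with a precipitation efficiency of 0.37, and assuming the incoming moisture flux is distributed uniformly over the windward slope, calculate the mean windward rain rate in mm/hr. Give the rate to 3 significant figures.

R ≈ 7.74 mm/hr

Incoming column moisture flux per unit ridge length: F = V × PW = 17 × 27 = 459 mm·m/s.
Spread over the 79 km slope with efficiency ε = 0.37: R = ε·F/W = 0.37 × 459 / 79000 m = 2.150e-03 mm/s.
R = 2.150e-03 × 3600 = 7.74 mm/hr.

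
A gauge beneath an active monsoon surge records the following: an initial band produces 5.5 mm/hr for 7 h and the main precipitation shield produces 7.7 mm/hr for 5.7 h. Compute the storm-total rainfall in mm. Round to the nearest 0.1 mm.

Total = Σ Rᵢ Δtᵢ = 5.5 × 7 + 7.7 × 5.7
      = 38.5 + 43.89 = 82.4 mm.

total ≈ 82.4 mm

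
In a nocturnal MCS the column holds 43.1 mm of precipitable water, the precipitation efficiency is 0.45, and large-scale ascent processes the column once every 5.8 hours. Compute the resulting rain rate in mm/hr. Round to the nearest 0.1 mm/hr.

Each overturning extracts ε × PW = 0.45 × 43.1 = 19.395 mm.
Rate = ε·PW / τ = 19.395 / 5.8 h = 3.3 mm/hr.

R ≈ 3.3 mm/hr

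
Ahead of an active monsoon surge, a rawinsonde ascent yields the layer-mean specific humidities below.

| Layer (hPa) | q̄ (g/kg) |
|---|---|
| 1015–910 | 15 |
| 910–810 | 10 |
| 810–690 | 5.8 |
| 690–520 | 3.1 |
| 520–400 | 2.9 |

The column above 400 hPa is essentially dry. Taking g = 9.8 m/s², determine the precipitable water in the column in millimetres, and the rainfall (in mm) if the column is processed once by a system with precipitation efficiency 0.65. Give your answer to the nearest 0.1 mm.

PW ≈ 42.3 mm; rainfall ≈ 27.5 mm

Precipitable water is the column-integrated vapour mass per unit area: PW = (1/g) Σ q̄ Δp, with q in kg/kg and Δp in Pa (1 kg/m² of water = 1 mm).
Layer 1015–910 hPa: Δp = 105 hPa = 10500 Pa, q̄ = 0.015 kg/kg → 0.015 × 10500 / 9.8 = 16.07 mm
Layer 910–810 hPa: Δp = 100 hPa = 10000 Pa, q̄ = 0.01 kg/kg → 0.01 × 10000 / 9.8 = 10.20 mm
Layer 810–690 hPa: Δp = 120 hPa = 12000 Pa, q̄ = 0.0058 kg/kg → 0.0058 × 12000 / 9.8 = 7.10 mm
Layer 690–520 hPa: Δp = 170 hPa = 17000 Pa, q̄ = 0.0031 kg/kg → 0.0031 × 17000 / 9.8 = 5.38 mm
Layer 520–400 hPa: Δp = 120 hPa = 12000 Pa, q̄ = 0.0029 kg/kg → 0.0029 × 12000 / 9.8 = 3.55 mm
PW = 16.07 + 10.20 + 7.10 + 5.38 + 3.55 = 42.30 ≈ 42.3 mm.
Rainfall = ε × PW = 0.65 × 42.3 = 27.5 mm.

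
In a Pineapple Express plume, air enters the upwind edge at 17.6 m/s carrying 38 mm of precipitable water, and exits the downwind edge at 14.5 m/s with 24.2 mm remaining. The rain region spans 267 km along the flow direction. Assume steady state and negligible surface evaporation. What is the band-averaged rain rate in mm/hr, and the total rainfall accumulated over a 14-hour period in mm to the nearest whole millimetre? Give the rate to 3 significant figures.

Column moisture flux per unit crosswind length is F = V × PW.
Inflow: F_in = 17.6 × 38 = 668.8 mm·m/s
Outflow: F_out = 14.5 × 24.2 = 350.9 mm·m/s
Steady-state rate R = (F_in − F_out)/L = (668.8 − 350.9) / 267000 m = 1.191e-03 mm/s.
R = 1.191e-03 × 3600 = 4.29 mm/hr.
Over 14 h: total = 4.29 × 14 = 60.06 ≈ 60 mm.

R ≈ 4.29 mm/hr; total ≈ 60 mm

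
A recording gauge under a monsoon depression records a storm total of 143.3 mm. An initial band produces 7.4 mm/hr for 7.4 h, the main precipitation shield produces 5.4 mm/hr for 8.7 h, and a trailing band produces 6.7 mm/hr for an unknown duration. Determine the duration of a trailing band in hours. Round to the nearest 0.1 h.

duration ≈ 6.2 h

Known phases: 7.4 × 7.4 + 5.4 × 8.7 = 54.76 + 46.98 = 101.74 mm.
Remaining depth = 143.3 − 101.74 = 41.56 mm.
Duration = 41.56 / 6.7 = 6.2 h.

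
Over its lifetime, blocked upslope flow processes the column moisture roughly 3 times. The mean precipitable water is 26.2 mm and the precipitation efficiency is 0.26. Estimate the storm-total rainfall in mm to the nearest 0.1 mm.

Each cycle deposits ε × PW = 0.26 × 26.2 = 6.812 mm.
Over 3 cycles: 3 × 6.812 = 20.4 mm.

rainfall ≈ 20.4 mm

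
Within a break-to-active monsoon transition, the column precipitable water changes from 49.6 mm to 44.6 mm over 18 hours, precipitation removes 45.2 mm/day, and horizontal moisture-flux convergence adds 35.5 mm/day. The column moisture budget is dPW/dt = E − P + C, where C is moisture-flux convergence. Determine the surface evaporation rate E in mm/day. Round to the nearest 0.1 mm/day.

E ≈ 3.0 mm/day

dPW/dt = (44.6 − 49.6) mm / (18/24 day) = -6.667 mm/day.
E = dPW/dt + P − C = (-6.667) + 45.2 − (35.5) = 3.0 mm/day.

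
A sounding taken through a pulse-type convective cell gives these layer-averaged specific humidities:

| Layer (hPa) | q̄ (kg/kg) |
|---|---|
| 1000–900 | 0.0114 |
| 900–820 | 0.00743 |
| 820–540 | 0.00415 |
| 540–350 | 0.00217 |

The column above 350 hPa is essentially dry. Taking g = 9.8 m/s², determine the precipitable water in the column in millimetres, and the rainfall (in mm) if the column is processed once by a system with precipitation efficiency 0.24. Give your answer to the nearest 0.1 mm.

PW ≈ 33.8 mm; rainfall ≈ 8.1 mm

Precipitable water is the column-integrated vapour mass per unit area: PW = (1/g) Σ q̄ Δp, with q in kg/kg and Δp in Pa (1 kg/m² of water = 1 mm).
Layer 1000–900 hPa: Δp = 100 hPa = 10000 Pa, q̄ = 0.0114 kg/kg → 0.0114 × 10000 / 9.8 = 11.63 mm
Layer 900–820 hPa: Δp = 80 hPa = 8000 Pa, q̄ = 0.00743 kg/kg → 0.00743 × 8000 / 9.8 = 6.07 mm
Layer 820–540 hPa: Δp = 280 hPa = 28000 Pa, q̄ = 0.00415 kg/kg → 0.00415 × 28000 / 9.8 = 11.86 mm
Layer 540–350 hPa: Δp = 190 hPa = 19000 Pa, q̄ = 0.00217 kg/kg → 0.00217 × 19000 / 9.8 = 4.21 mm
PW = 11.63 + 6.07 + 11.86 + 4.21 = 33.77 ≈ 33.8 mm.
Rainfall = ε × PW = 0.24 × 33.8 = 8.1 mm.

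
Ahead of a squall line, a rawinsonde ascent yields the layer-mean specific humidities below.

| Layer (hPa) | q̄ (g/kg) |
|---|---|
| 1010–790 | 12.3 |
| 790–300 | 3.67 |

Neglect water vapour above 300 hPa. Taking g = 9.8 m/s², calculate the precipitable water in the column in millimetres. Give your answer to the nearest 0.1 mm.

Precipitable water is the column-integrated vapour mass per unit area: PW = (1/g) Σ q̄ Δp, with q in kg/kg and Δp in Pa (1 kg/m² of water = 1 mm).
Layer 1010–790 hPa: Δp = 220 hPa = 22000 Pa, q̄ = 0.0123 kg/kg → 0.0123 × 22000 / 9.8 = 27.61 mm
Layer 790–300 hPa: Δp = 490 hPa = 49000 Pa, q̄ = 0.00367 kg/kg → 0.00367 × 49000 / 9.8 = 18.35 mm
PW = 27.61 + 18.35 = 45.96 ≈ 46.0 mm.

PW ≈ 46.0 mm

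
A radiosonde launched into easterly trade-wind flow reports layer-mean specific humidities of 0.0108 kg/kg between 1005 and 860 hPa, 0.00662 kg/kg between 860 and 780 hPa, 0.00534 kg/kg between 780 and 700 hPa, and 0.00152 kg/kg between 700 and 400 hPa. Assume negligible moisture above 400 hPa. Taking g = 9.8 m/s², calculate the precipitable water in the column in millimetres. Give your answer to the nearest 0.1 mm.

PW ≈ 30.4 mm

Precipitable water is the column-integrated vapour mass per unit area: PW = (1/g) Σ q̄ Δp, with q in kg/kg and Δp in Pa (1 kg/m² of water = 1 mm).
Layer 1005–860 hPa: Δp = 145 hPa = 14500 Pa, q̄ = 0.0108 kg/kg → 0.0108 × 14500 / 9.8 = 15.98 mm
Layer 860–780 hPa: Δp = 80 hPa = 8000 Pa, q̄ = 0.00662 kg/kg → 0.00662 × 8000 / 9.8 = 5.40 mm
Layer 780–700 hPa: Δp = 80 hPa = 8000 Pa, q̄ = 0.00534 kg/kg → 0.00534 × 8000 / 9.8 = 4.36 mm
Layer 700–400 hPa: Δp = 300 hPa = 30000 Pa, q̄ = 0.00152 kg/kg → 0.00152 × 30000 / 9.8 = 4.65 mm
PW = 15.98 + 5.40 + 4.36 + 4.65 = 30.39 ≈ 30.4 mm.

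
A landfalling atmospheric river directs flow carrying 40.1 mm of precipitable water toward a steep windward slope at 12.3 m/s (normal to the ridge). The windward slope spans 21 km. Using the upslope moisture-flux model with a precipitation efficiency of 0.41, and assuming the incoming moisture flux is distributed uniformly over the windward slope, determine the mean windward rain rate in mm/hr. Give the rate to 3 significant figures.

R ≈ 34.7 mm/hr

Incoming column moisture flux per unit ridge length: F = V × PW = 12.3 × 40.1 = 493.23 mm·m/s.
Spread over the 21 km slope with efficiency ε = 0.41: R = ε·F/W = 0.41 × 493.23 / 21000 m = 9.630e-03 mm/s.
R = 9.630e-03 × 3600 = 34.7 mm/hr.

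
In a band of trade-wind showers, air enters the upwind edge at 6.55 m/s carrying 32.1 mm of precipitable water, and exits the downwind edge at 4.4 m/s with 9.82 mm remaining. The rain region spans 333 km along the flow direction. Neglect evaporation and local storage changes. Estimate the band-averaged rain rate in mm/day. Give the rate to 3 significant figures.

Column moisture flux per unit crosswind length is F = V × PW.
Inflow: F_in = 6.55 × 32.1 = 210.255 mm·m/s
Outflow: F_out = 4.4 × 9.82 = 43.208 mm·m/s
Steady-state rate R = (F_in − F_out)/L = (210.255 − 43.208) / 333000 m = 5.016e-04 mm/s.
R = 5.016e-04 × 3600 × 24 = 43.3 mm/day.

R ≈ 43.3 mm/day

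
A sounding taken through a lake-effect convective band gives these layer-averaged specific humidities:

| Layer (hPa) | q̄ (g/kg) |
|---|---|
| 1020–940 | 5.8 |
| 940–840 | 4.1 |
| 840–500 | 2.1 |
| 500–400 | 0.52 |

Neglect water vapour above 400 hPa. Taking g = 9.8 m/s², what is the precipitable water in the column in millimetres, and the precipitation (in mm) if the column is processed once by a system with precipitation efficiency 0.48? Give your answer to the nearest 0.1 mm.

PW ≈ 16.7 mm; precipitation ≈ 8.0 mm

Precipitable water is the column-integrated vapour mass per unit area: PW = (1/g) Σ q̄ Δp, with q in kg/kg and Δp in Pa (1 kg/m² of water = 1 mm).
Layer 1020–940 hPa: Δp = 80 hPa = 8000 Pa, q̄ = 0.0058 kg/kg → 0.0058 × 8000 / 9.8 = 4.73 mm
Layer 940–840 hPa: Δp = 100 hPa = 10000 Pa, q̄ = 0.0041 kg/kg → 0.0041 × 10000 / 9.8 = 4.18 mm
Layer 840–500 hPa: Δp = 340 hPa = 34000 Pa, q̄ = 0.0021 kg/kg → 0.0021 × 34000 / 9.8 = 7.29 mm
Layer 500–400 hPa: Δp = 100 hPa = 10000 Pa, q̄ = 0.00052 kg/kg → 0.00052 × 10000 / 9.8 = 0.53 mm
PW = 4.73 + 4.18 + 7.29 + 0.53 = 16.73 ≈ 16.7 mm.
Precipitation = ε × PW = 0.48 × 16.7 = 8.0 mm.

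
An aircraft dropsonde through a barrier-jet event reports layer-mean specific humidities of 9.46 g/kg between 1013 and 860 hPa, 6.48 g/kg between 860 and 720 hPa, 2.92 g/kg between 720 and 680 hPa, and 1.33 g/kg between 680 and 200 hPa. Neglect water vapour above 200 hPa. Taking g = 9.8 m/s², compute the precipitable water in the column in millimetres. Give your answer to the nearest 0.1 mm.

Precipitable water is the column-integrated vapour mass per unit area: PW = (1/g) Σ q̄ Δp, with q in kg/kg and Δp in Pa (1 kg/m² of water = 1 mm).
Layer 1013–860 hPa: Δp = 153 hPa = 15300 Pa, q̄ = 0.00946 kg/kg → 0.00946 × 15300 / 9.8 = 14.77 mm
Layer 860–720 hPa: Δp = 140 hPa = 14000 Pa, q̄ = 0.00648 kg/kg → 0.00648 × 14000 / 9.8 = 9.26 mm
Layer 720–680 hPa: Δp = 40 hPa = 4000 Pa, q̄ = 0.00292 kg/kg → 0.00292 × 4000 / 9.8 = 1.19 mm
Layer 680–200 hPa: Δp = 480 hPa = 48000 Pa, q̄ = 0.00133 kg/kg → 0.00133 × 48000 / 9.8 = 6.51 mm
PW = 14.77 + 9.26 + 1.19 + 6.51 = 31.73 ≈ 31.7 mm.

PW ≈ 31.7 mm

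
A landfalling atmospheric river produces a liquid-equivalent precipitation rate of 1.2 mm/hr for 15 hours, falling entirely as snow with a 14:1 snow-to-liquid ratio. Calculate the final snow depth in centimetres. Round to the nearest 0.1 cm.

snow depth ≈ 25.2 cm

Liquid-equivalent depth = 1.2 × 15 = 18 mm.
Snow depth = 18 mm × 14 = 252 mm = 25.2 cm.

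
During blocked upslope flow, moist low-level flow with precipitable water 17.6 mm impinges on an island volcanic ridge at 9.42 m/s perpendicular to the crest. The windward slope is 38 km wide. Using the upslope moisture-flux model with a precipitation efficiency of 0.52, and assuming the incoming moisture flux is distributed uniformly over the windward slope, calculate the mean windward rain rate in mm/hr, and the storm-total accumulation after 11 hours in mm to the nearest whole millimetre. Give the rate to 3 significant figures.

R ≈ 8.17 mm/hr; total ≈ 90 mm

Incoming column moisture flux per unit ridge length: F = V × PW = 9.42 × 17.6 = 165.792 mm·m/s.
Spread over the 38 km slope with efficiency ε = 0.52: R = ε·F/W = 0.52 × 165.792 / 38000 m = 2.269e-03 mm/s.
R = 2.269e-03 × 3600 = 8.17 mm/hr.
Over 11 h: total = 8.17 × 11 = 89.87 ≈ 90 mm.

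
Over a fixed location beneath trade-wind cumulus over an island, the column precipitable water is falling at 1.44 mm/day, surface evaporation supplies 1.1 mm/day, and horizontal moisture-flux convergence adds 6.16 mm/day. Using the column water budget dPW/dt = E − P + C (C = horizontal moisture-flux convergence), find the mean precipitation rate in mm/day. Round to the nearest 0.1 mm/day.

dPW/dt = -1.44 mm/day.
P = E + C − dPW/dt = 1.1 + (6.16) − (-1.44) = 8.7 mm/day.

P ≈ 8.7 mm/day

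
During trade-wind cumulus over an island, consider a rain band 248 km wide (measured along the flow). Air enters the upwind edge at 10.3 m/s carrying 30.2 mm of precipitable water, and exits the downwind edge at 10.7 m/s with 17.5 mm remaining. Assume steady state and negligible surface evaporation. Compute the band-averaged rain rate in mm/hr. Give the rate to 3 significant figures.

Column moisture flux per unit crosswind length is F = V × PW.
Inflow: F_in = 10.3 × 30.2 = 311.06 mm·m/s
Outflow: F_out = 10.7 × 17.5 = 187.25 mm·m/s
Steady-state rate R = (F_in − F_out)/L = (311.06 − 187.25) / 248000 m = 4.992e-04 mm/s.
R = 4.992e-04 × 3600 = 1.80 mm/hr.

R ≈ 1.80 mm/hr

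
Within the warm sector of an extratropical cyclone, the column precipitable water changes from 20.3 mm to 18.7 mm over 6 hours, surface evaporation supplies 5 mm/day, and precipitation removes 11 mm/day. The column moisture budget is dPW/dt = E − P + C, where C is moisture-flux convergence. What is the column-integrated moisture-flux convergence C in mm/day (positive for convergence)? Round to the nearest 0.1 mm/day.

C ≈ -0.4 mm/day

dPW/dt = (18.7 − 20.3) mm / (6/24 day) = -6.400 mm/day.
C = dPW/dt − E + P = (-6.400) − 5 + 11 = -0.4 mm/day.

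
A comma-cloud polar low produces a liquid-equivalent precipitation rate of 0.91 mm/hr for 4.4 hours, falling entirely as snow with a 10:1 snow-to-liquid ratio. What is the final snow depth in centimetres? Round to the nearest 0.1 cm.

snow depth ≈ 4.0 cm

Liquid-equivalent depth = 0.91 × 4.4 = 4.004 mm.
Snow depth = 4.004 mm × 10 = 40.04 mm = 4.0 cm.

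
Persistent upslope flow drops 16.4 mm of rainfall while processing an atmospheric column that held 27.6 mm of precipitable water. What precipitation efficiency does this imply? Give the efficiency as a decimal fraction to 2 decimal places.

ε ≈ 0.59

ε = rainfall / PW = 16.4 / 27.6 = 0.59.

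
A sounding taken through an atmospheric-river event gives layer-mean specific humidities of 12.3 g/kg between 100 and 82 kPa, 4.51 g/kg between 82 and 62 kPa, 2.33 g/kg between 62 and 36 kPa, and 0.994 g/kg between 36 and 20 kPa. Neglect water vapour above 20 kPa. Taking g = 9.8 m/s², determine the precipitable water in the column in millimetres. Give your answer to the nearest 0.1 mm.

Precipitable water is the column-integrated vapour mass per unit area: PW = (1/g) Σ q̄ Δp, with q in kg/kg and Δp in Pa (1 kg/m² of water = 1 mm).
Layer 100–82 kPa: Δp = 180 hPa = 18000 Pa, q̄ = 0.0123 kg/kg → 0.0123 × 18000 / 9.8 = 22.59 mm
Layer 82–62 kPa: Δp = 200 hPa = 20000 Pa, q̄ = 0.00451 kg/kg → 0.00451 × 20000 / 9.8 = 9.20 mm
Layer 62–36 kPa: Δp = 260 hPa = 26000 Pa, q̄ = 0.00233 kg/kg → 0.00233 × 26000 / 9.8 = 6.18 mm
Layer 36–20 kPa: Δp = 160 hPa = 16000 Pa, q̄ = 0.000994 kg/kg → 0.000994 × 16000 / 9.8 = 1.62 mm
PW = 22.59 + 9.20 + 6.18 + 1.62 = 39.59 ≈ 39.6 mm.

PW ≈ 39.6 mm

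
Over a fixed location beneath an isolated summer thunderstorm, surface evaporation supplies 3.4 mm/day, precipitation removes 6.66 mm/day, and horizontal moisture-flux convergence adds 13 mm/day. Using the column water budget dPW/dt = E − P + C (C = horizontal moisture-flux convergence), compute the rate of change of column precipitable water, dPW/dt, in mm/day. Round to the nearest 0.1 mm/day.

dPW/dt ≈ 9.7 mm/day

dPW/dt = E − P + C = 3.4 − 6.66 + (13) = 9.7 mm/day.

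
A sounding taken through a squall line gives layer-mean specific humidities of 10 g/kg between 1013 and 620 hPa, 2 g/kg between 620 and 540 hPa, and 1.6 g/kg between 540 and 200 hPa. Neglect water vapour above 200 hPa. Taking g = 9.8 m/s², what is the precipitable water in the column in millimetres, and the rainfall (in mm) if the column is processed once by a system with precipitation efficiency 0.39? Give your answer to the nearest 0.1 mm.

PW ≈ 47.3 mm; rainfall ≈ 18.4 mm

Precipitable water is the column-integrated vapour mass per unit area: PW = (1/g) Σ q̄ Δp, with q in kg/kg and Δp in Pa (1 kg/m² of water = 1 mm).
Layer 1013–620 hPa: Δp = 393 hPa = 39300 Pa, q̄ = 0.01 kg/kg → 0.01 × 39300 / 9.8 = 40.10 mm
Layer 620–540 hPa: Δp = 80 hPa = 8000 Pa, q̄ = 0.002 kg/kg → 0.002 × 8000 / 9.8 = 1.63 mm
Layer 540–200 hPa: Δp = 340 hPa = 34000 Pa, q̄ = 0.0016 kg/kg → 0.0016 × 34000 / 9.8 = 5.55 mm
PW = 40.10 + 1.63 + 5.55 = 47.28 ≈ 47.3 mm.
Rainfall = ε × PW = 0.39 × 47.3 = 18.4 mm.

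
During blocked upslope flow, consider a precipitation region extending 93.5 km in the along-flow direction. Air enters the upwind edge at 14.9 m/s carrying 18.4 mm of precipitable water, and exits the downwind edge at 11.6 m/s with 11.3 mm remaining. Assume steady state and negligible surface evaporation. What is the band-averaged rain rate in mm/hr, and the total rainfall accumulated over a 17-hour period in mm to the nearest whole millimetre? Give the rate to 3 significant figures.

R ≈ 5.51 mm/hr; total ≈ 94 mm

Column moisture flux per unit crosswind length is F = V × PW.
Inflow: F_in = 14.9 × 18.4 = 274.16 mm·m/s
Outflow: F_out = 11.6 × 11.3 = 131.08 mm·m/s
Steady-state rate R = (F_in − F_out)/L = (274.16 − 131.08) / 93500 m = 1.530e-03 mm/s.
R = 1.530e-03 × 3600 = 5.51 mm/hr.
Over 17 h: total = 5.51 × 17 = 93.67 ≈ 94 mm.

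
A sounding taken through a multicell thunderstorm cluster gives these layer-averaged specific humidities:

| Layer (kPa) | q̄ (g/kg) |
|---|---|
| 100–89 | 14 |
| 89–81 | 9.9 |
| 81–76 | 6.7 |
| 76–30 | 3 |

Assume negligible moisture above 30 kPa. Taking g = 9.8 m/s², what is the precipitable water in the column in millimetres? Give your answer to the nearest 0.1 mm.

PW ≈ 41.3 mm

Precipitable water is the column-integrated vapour mass per unit area: PW = (1/g) Σ q̄ Δp, with q in kg/kg and Δp in Pa (1 kg/m² of water = 1 mm).
Layer 100–89 kPa: Δp = 110 hPa = 11000 Pa, q̄ = 0.014 kg/kg → 0.014 × 11000 / 9.8 = 15.71 mm
Layer 89–81 kPa: Δp = 80 hPa = 8000 Pa, q̄ = 0.0099 kg/kg → 0.0099 × 8000 / 9.8 = 8.08 mm
Layer 81–76 kPa: Δp = 50 hPa = 5000 Pa, q̄ = 0.0067 kg/kg → 0.0067 × 5000 / 9.8 = 3.42 mm
Layer 76–30 kPa: Δp = 460 hPa = 46000 Pa, q̄ = 0.003 kg/kg → 0.003 × 46000 / 9.8 = 14.08 mm
PW = 15.71 + 8.08 + 3.42 + 14.08 = 41.29 ≈ 41.3 mm.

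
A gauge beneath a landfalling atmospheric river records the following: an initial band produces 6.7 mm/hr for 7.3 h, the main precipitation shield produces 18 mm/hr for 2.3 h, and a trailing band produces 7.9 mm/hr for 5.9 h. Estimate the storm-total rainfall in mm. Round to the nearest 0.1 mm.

Total = Σ Rᵢ Δtᵢ = 6.7 × 7.3 + 18 × 2.3 + 7.9 × 5.9
      = 48.91 + 41.4 + 46.61 = 136.9 mm.

total ≈ 136.9 mm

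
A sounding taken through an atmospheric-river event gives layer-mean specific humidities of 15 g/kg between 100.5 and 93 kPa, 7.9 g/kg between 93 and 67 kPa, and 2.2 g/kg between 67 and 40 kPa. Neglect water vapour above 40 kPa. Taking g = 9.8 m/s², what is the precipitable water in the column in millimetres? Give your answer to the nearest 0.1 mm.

Precipitable water is the column-integrated vapour mass per unit area: PW = (1/g) Σ q̄ Δp, with q in kg/kg and Δp in Pa (1 kg/m² of water = 1 mm).
Layer 100.5–93 kPa: Δp = 75 hPa = 7500 Pa, q̄ = 0.015 kg/kg → 0.015 × 7500 / 9.8 = 11.48 mm
Layer 93–67 kPa: Δp = 260 hPa = 26000 Pa, q̄ = 0.0079 kg/kg → 0.0079 × 26000 / 9.8 = 20.96 mm
Layer 67–40 kPa: Δp = 270 hPa = 27000 Pa, q̄ = 0.0022 kg/kg → 0.0022 × 27000 / 9.8 = 6.06 mm
PW = 11.48 + 20.96 + 6.06 = 38.50 ≈ 38.5 mm.

PW ≈ 38.5 mm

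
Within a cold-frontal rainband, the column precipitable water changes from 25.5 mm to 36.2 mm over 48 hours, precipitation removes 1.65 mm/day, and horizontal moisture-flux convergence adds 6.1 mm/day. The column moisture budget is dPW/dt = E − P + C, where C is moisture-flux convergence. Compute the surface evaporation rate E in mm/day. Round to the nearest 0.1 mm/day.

dPW/dt = (36.2 − 25.5) mm / (48/24 day) = +5.350 mm/day.
E = dPW/dt + P − C = (+5.350) + 1.65 − (6.1) = 0.9 mm/day.

E ≈ 0.9 mm/day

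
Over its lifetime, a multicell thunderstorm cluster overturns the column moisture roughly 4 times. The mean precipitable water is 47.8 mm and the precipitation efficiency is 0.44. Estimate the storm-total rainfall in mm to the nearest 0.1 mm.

Each cycle deposits ε × PW = 0.44 × 47.8 = 21.032 mm.
Over 4 cycles: 4 × 21.032 = 84.1 mm.

rainfall ≈ 84.1 mm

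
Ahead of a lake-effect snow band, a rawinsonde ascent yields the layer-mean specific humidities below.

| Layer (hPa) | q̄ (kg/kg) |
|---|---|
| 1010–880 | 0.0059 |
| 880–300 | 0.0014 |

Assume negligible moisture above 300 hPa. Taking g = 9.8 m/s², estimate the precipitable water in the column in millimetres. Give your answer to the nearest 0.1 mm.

Precipitable water is the column-integrated vapour mass per unit area: PW = (1/g) Σ q̄ Δp, with q in kg/kg and Δp in Pa (1 kg/m² of water = 1 mm).
Layer 1010–880 hPa: Δp = 130 hPa = 13000 Pa, q̄ = 0.0059 kg/kg → 0.0059 × 13000 / 9.8 = 7.83 mm
Layer 880–300 hPa: Δp = 580 hPa = 58000 Pa, q̄ = 0.0014 kg/kg → 0.0014 × 58000 / 9.8 = 8.29 mm
PW = 7.83 + 8.29 = 16.12 ≈ 16.1 mm.

PW ≈ 16.1 mm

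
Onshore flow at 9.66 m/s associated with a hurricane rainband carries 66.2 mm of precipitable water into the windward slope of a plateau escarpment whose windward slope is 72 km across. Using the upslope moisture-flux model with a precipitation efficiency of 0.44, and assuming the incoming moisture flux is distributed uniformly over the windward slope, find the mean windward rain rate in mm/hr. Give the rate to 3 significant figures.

R ≈ 14.1 mm/hr

Incoming column moisture flux per unit ridge length: F = V × PW = 9.66 × 66.2 = 639.492 mm·m/s.
Spread over the 72 km slope with efficiency ε = 0.44: R = ε·F/W = 0.44 × 639.492 / 72000 m = 3.908e-03 mm/s.
R = 3.908e-03 × 3600 = 14.1 mm/hr.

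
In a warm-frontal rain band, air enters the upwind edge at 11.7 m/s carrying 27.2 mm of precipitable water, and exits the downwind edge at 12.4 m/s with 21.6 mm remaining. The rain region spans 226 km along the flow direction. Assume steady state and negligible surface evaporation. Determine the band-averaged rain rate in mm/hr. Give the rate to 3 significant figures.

Column moisture flux per unit crosswind length is F = V × PW.
Inflow: F_in = 11.7 × 27.2 = 318.24 mm·m/s
Outflow: F_out = 12.4 × 21.6 = 267.84 mm·m/s
Steady-state rate R = (F_in − F_out)/L = (318.24 − 267.84) / 226000 m = 2.230e-04 mm/s.
R = 2.230e-04 × 3600 = 0.803 mm/hr.

R ≈ 0.803 mm/hr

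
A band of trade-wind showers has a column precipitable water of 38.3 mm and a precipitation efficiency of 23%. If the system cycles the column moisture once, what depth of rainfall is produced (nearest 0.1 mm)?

Rainfall = ε × PW = 0.23 × 38.3 = 8.8 mm.

rainfall ≈ 8.8 mm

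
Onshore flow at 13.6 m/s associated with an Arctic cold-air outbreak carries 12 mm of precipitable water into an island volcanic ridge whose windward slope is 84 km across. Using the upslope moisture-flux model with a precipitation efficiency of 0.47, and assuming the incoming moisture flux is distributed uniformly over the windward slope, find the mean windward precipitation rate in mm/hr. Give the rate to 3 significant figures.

R ≈ 3.29 mm/hr

Incoming column moisture flux per unit ridge length: F = V × PW = 13.6 × 12 = 163.2 mm·m/s.
Spread over the 84 km slope with efficiency ε = 0.47: R = ε·F/W = 0.47 × 163.2 / 84000 m = 9.131e-04 mm/s.
R = 9.131e-04 × 3600 = 3.29 mm/hr.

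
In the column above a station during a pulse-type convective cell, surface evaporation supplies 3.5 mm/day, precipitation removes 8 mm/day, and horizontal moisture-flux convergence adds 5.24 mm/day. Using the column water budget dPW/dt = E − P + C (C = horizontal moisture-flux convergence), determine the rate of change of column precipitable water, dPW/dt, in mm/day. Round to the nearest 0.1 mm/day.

dPW/dt = E − P + C = 3.5 − 8 + (5.24) = 0.7 mm/day.

dPW/dt ≈ 0.7 mm/day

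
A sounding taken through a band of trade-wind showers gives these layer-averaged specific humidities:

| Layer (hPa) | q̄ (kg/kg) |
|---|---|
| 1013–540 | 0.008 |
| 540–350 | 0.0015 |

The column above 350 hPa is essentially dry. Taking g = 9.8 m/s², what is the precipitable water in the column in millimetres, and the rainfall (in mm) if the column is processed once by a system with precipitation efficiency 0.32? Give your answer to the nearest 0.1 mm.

PW ≈ 41.5 mm; rainfall ≈ 13.3 mm

Precipitable water is the column-integrated vapour mass per unit area: PW = (1/g) Σ q̄ Δp, with q in kg/kg and Δp in Pa (1 kg/m² of water = 1 mm).
Layer 1013–540 hPa: Δp = 473 hPa = 47300 Pa, q̄ = 0.008 kg/kg → 0.008 × 47300 / 9.8 = 38.61 mm
Layer 540–350 hPa: Δp = 190 hPa = 19000 Pa, q̄ = 0.0015 kg/kg → 0.0015 × 19000 / 9.8 = 2.91 mm
PW = 38.61 + 2.91 = 41.52 ≈ 41.5 mm.
Rainfall = ε × PW = 0.32 × 41.5 = 13.3 mm.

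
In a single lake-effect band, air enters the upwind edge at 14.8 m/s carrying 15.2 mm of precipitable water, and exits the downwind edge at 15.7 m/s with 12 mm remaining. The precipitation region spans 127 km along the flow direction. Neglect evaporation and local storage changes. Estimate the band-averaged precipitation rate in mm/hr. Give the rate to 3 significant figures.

R ≈ 1.04 mm/hr

Column moisture flux per unit crosswind length is F = V × PW.
Inflow: F_in = 14.8 × 15.2 = 224.96 mm·m/s
Outflow: F_out = 15.7 × 12 = 188.4 mm·m/s
Steady-state rate R = (F_in − F_out)/L = (224.96 − 188.4) / 127000 m = 2.879e-04 mm/s.
R = 2.879e-04 × 3600 = 1.04 mm/hr.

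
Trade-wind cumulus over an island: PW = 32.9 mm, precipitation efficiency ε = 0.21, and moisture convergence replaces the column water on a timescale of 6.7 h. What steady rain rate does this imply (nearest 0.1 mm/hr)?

R ≈ 1.0 mm/hr

Each overturning extracts ε × PW = 0.21 × 32.9 = 6.909 mm.
Rate = ε·PW / τ = 6.909 / 6.7 h = 1.0 mm/hr.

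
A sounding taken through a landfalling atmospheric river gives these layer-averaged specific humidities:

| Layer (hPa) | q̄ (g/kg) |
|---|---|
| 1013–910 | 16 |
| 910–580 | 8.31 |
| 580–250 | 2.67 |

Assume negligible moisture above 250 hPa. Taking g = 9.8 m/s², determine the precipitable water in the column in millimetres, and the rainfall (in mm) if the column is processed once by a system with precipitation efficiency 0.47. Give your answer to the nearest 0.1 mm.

PW ≈ 53.8 mm; rainfall ≈ 25.3 mm

Precipitable water is the column-integrated vapour mass per unit area: PW = (1/g) Σ q̄ Δp, with q in kg/kg and Δp in Pa (1 kg/m² of water = 1 mm).
Layer 1013–910 hPa: Δp = 103 hPa = 10300 Pa, q̄ = 0.016 kg/kg → 0.016 × 10300 / 9.8 = 16.82 mm
Layer 910–580 hPa: Δp = 330 hPa = 33000 Pa, q̄ = 0.00831 kg/kg → 0.00831 × 33000 / 9.8 = 27.98 mm
Layer 580–250 hPa: Δp = 330 hPa = 33000 Pa, q̄ = 0.00267 kg/kg → 0.00267 × 33000 / 9.8 = 8.99 mm
PW = 16.82 + 27.98 + 8.99 = 53.79 ≈ 53.8 mm.
Rainfall = ε × PW = 0.47 × 53.8 = 25.3 mm.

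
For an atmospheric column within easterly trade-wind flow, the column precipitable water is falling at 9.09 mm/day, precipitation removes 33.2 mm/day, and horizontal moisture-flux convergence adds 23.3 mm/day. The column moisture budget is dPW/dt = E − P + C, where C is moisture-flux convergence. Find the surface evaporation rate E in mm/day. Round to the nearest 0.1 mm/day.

dPW/dt = -9.09 mm/day.
E = dPW/dt + P − C = (-9.09) + 33.2 − (23.3) = 0.8 mm/day.

E ≈ 0.8 mm/day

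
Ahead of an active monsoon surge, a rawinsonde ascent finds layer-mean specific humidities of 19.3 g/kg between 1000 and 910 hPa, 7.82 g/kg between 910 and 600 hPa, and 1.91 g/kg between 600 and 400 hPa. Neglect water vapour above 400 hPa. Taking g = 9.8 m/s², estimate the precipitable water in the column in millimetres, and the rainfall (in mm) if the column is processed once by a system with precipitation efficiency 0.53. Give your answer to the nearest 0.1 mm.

Precipitable water is the column-integrated vapour mass per unit area: PW = (1/g) Σ q̄ Δp, with q in kg/kg and Δp in Pa (1 kg/m² of water = 1 mm).
Layer 1000–910 hPa: Δp = 90 hPa = 9000 Pa, q̄ = 0.0193 kg/kg → 0.0193 × 9000 / 9.8 = 17.72 mm
Layer 910–600 hPa: Δp = 310 hPa = 31000 Pa, q̄ = 0.00782 kg/kg → 0.00782 × 31000 / 9.8 = 24.74 mm
Layer 600–400 hPa: Δp = 200 hPa = 20000 Pa, q̄ = 0.00191 kg/kg → 0.00191 × 20000 / 9.8 = 3.90 mm
PW = 17.72 + 24.74 + 3.90 = 46.36 ≈ 46.4 mm.
Rainfall = ε × PW = 0.53 × 46.4 = 24.6 mm.

PW ≈ 46.4 mm; rainfall ≈ 24.6 mm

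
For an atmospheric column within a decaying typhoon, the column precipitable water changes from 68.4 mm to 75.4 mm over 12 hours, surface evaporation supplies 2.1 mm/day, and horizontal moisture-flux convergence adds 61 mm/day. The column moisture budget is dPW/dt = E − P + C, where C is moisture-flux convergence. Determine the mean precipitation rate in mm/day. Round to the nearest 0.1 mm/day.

dPW/dt = (75.4 − 68.4) mm / (12/24 day) = +14.000 mm/day.
P = E + C − dPW/dt = 2.1 + (61) − (+14.000) = 49.1 mm/day.

P ≈ 49.1 mm/day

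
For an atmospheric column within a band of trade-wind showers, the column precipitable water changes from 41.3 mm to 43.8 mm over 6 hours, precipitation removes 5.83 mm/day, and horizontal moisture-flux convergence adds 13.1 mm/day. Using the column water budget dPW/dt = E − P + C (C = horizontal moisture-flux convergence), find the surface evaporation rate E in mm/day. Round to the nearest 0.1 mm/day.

E ≈ 2.7 mm/day

dPW/dt = (43.8 − 41.3) mm / (6/24 day) = +10.000 mm/day.
E = dPW/dt + P − C = (+10.000) + 5.83 − (13.1) = 2.7 mm/day.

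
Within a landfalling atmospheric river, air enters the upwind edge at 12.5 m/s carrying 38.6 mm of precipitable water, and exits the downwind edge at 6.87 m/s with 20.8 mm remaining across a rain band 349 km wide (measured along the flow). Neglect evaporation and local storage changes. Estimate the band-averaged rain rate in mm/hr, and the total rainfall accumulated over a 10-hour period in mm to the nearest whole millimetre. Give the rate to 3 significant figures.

R ≈ 3.50 mm/hr; total ≈ 35 mm

Column moisture flux per unit crosswind length is F = V × PW.
Inflow: F_in = 12.5 × 38.6 = 482.5 mm·m/s
Outflow: F_out = 6.87 × 20.8 = 142.896 mm·m/s
Steady-state rate R = (F_in − F_out)/L = (482.5 − 142.896) / 349000 m = 9.731e-04 mm/s.
R = 9.731e-04 × 3600 = 3.50 mm/hr.
Over 10 h: total = 3.50 × 10 = 35 mm.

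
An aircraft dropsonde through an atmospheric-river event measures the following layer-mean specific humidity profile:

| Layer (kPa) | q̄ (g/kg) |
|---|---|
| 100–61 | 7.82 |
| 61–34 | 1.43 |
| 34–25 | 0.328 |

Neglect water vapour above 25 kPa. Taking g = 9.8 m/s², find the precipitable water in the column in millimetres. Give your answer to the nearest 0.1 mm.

Precipitable water is the column-integrated vapour mass per unit area: PW = (1/g) Σ q̄ Δp, with q in kg/kg and Δp in Pa (1 kg/m² of water = 1 mm).
Layer 100–61 kPa: Δp = 390 hPa = 39000 Pa, q̄ = 0.00782 kg/kg → 0.00782 × 39000 / 9.8 = 31.12 mm
Layer 61–34 kPa: Δp = 270 hPa = 27000 Pa, q̄ = 0.00143 kg/kg → 0.00143 × 27000 / 9.8 = 3.94 mm
Layer 34–25 kPa: Δp = 90 hPa = 9000 Pa, q̄ = 0.000328 kg/kg → 0.000328 × 9000 / 9.8 = 0.30 mm
PW = 31.12 + 3.94 + 0.30 = 35.36 ≈ 35.4 mm.

PW ≈ 35.4 mm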